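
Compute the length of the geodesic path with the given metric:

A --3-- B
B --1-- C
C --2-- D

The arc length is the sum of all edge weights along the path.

Arc length = 3 + 1 + 2 = 6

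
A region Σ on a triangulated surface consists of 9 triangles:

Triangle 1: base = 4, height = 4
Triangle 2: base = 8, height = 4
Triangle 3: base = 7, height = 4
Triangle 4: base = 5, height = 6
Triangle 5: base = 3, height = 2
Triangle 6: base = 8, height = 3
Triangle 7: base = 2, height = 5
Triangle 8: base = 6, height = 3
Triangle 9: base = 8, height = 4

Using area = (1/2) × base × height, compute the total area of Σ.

(1/2)×4×4 + (1/2)×8×4 + (1/2)×7×4 + (1/2)×5×6 + (1/2)×3×2 + (1/2)×8×3 + (1/2)×2×5 + (1/2)×6×3 + (1/2)×8×4 = 98.0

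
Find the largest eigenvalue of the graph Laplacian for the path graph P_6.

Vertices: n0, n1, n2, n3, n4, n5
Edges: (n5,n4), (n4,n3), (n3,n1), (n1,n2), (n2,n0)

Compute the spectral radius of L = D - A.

The path graph P_n has Laplacian eigenvalues λ_k = 2 − 2cos(kπ/n), k = 0, 1, …, n−1. Here n = 6:
k=0: 2 − 2cos(0) = 0.0; k=1: 2 − 2cos(π/6) = 0.2679; k=2: 2 − 2cos(π/3) = 1.0; k=3: 2 − 2cos(π/2) = 2.0; k=4: 2 − 2cos(2π/3) = 3.0; k=5: 2 − 2cos(5π/6) = 3.7321.
Laplacian eigenvalues: [0.0, 0.2679, 1.0, 2.0, 3.0, 3.7321]. Largest eigenvalue (spectral radius) = 3.7321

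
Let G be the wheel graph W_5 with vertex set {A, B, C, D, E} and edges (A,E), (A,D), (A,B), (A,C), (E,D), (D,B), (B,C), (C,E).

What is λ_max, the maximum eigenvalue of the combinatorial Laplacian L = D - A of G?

The wheel W_5 is the join K_1 ∨ C_4 (a hub joined to every vertex of a cycle of length 4). For a join G ∨ H (G on p vertices, H on q vertices) the Laplacian spectrum is 0, p+q, the eigenvalues of L(G) other than one 0 each shifted by +q, and the eigenvalues of L(H) other than one 0 each shifted by +p. With G = K_1 (p = 1, nothing left after dropping its 0) and H = C_4 (q = 4, eigenvalues 2 − 2cos(2πk/4), k = 0, …, 3; drop k = 0), the spectrum of W_5 is 0, 5, and 1 + (2 − 2cos(2πk/4)) = 3 − 2cos(2πk/4) for k = 1, …, 3:
k=1: 3 − 2cos(π/2) = 3.0; k=2: 3 − 2cos(π) = 5.0; k=3: 3 − 2cos(3π/2) = 3.0.
Laplacian eigenvalues: [0.0, 3.0, 3.0, 5.0, 5.0]. Largest eigenvalue (spectral radius) = 5.0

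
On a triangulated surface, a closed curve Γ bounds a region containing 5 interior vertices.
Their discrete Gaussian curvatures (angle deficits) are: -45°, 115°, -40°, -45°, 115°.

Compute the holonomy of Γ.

Holonomy = total enclosed curvature = (-45°) + 115° + (-40°) + (-45°) + 115° = 100°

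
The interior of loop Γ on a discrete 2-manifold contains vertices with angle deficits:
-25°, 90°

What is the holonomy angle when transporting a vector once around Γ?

Holonomy = total enclosed curvature = (-25°) + 90° = 65°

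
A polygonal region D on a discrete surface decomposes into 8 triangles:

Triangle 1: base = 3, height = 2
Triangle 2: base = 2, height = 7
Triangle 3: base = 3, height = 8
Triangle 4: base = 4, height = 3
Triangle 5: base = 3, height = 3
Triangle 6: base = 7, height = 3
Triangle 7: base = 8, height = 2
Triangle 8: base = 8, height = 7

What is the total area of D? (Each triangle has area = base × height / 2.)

(1/2)×3×2 + (1/2)×2×7 + (1/2)×3×8 + (1/2)×4×3 + (1/2)×3×3 + (1/2)×7×3 + (1/2)×8×2 + (1/2)×8×7 = 79.0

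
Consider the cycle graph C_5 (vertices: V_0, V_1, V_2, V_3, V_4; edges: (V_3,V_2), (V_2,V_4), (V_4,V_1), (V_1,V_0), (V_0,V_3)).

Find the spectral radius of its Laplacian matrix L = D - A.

The cycle graph C_n has Laplacian eigenvalues λ_k = 2 − 2cos(2πk/n), k = 0, 1, …, n−1. Here n = 5:
k=0: 2 − 2cos(0) = 0.0; k=1: 2 − 2cos(2π/5) = 1.382; k=2: 2 − 2cos(4π/5) = 3.618; k=3: 2 − 2cos(6π/5) = 3.618; k=4: 2 − 2cos(8π/5) = 1.382.
Laplacian eigenvalues: [0.0, 1.382, 1.382, 3.618, 3.618]. Largest eigenvalue (spectral radius) = 3.618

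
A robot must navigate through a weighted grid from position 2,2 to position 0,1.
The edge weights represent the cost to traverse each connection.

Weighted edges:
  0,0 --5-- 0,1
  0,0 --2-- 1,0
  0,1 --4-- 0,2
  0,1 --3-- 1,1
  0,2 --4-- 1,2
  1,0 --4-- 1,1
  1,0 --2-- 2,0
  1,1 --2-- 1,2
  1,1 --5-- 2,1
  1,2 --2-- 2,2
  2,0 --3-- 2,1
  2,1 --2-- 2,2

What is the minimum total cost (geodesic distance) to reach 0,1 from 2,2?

Shortest path: 2,2 → 1,2 → 1,1 → 0,1, total weight = 7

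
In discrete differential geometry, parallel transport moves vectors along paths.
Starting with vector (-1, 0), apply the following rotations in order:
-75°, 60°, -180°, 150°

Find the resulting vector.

Total rotation: (-75°) + 60° + (-180°) + 150° = -45°. Final vector: (-0.7071, 0.7071)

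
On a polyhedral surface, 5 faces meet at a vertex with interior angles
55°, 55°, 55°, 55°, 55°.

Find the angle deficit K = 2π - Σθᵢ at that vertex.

Sum of angles = 275°. K = 360° - 275° = 85° = 17π/36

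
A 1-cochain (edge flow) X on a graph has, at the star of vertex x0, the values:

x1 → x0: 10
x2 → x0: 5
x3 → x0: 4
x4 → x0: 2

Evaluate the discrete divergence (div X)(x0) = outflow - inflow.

Divergence = sum of outgoing flows = (-10) + (-5) + (-4) + (-2) = -21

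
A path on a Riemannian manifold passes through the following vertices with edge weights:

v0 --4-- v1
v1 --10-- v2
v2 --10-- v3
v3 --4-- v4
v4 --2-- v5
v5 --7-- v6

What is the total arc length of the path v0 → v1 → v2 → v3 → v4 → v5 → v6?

Arc length = 4 + 10 + 10 + 4 + 2 + 7 = 37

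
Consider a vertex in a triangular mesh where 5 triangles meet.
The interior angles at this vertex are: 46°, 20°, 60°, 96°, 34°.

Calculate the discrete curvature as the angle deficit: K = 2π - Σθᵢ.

Sum of angles = 256°. K = 360° - 256° = 104° = 26π/45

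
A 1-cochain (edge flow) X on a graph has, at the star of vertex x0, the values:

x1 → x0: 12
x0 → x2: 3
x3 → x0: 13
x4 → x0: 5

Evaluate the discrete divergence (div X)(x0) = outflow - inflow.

Divergence = sum of outgoing flows = (-12) + 3 + (-13) + (-5) = -27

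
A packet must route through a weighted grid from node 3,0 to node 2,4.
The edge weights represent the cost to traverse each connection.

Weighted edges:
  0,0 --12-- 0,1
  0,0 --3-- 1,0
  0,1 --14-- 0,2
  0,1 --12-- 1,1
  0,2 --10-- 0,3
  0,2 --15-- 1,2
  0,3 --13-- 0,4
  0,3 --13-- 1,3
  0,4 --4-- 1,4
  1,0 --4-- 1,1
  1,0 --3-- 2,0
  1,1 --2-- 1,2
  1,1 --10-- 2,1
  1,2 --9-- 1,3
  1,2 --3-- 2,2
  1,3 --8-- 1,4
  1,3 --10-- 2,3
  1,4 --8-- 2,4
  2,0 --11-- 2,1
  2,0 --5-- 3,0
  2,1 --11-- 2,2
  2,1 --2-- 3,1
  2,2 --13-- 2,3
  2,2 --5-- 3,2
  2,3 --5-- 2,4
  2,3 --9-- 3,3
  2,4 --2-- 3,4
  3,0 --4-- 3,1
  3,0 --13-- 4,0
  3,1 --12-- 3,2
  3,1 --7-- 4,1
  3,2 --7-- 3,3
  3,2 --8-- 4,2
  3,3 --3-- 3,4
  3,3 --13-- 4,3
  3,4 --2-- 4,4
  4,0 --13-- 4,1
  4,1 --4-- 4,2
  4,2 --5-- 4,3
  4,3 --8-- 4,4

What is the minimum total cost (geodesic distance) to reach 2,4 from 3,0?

Shortest path: 3,0 → 3,1 → 3,2 → 3,3 → 3,4 → 2,4, total weight = 28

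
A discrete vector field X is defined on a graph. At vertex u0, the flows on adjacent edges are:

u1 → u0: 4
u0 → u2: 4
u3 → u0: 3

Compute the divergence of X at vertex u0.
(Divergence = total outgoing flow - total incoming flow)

Divergence = sum of outgoing flows = (-4) + 4 + (-3) = -3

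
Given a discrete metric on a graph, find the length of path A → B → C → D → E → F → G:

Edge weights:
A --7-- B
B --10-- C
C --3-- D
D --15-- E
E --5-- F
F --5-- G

Arc length = 7 + 10 + 3 + 15 + 5 + 5 = 45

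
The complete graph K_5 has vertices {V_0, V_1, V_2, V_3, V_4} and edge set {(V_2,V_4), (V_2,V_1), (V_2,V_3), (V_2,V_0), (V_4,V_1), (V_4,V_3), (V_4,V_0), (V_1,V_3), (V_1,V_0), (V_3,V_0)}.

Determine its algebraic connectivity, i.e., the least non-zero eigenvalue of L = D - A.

For the complete graph K_n, L = nI − J (J = all-ones matrix). J has eigenvalues n (once, eigenvector 𝟙) and 0 (multiplicity n−1), so L has eigenvalues 0 (once) and n (multiplicity n−1). Here n = 5: eigenvalue 0 once and 5 with multiplicity 4.
Laplacian eigenvalues: [0.0, 5.0, 5.0, 5.0, 5.0]. Algebraic connectivity (smallest non-zero eigenvalue) = 5.0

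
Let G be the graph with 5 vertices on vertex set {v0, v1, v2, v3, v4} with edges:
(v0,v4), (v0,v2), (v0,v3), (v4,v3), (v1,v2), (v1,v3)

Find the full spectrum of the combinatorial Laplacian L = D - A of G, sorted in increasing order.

Degrees: deg(v0) = 3, deg(v1) = 2, deg(v2) = 2, deg(v3) = 3, deg(v4) = 2.
L = D − A with rows/columns ordered (v0, v1, v2, v3, v4):
  [ 3,  0, -1, -1, -1]
  [ 0,  2, -1, -1,  0]
  [-1, -1,  2,  0,  0]
  [-1, -1,  0,  3, -1]
  [-1,  0,  0, -1,  2]
Characteristic polynomial: det(λI − L) = λ(λ² − 5λ + 5)(λ² − 7λ + 11).
Roots: λ = 0; (λ² − 5λ + 5) = 0 ⇒ λ = (5 ± √5)/2 ≈ 1.382, 3.618; (λ² − 7λ + 11) = 0 ⇒ λ = (7 ± √5)/2 ≈ 2.382, 4.618.
(Check: the roots sum (with multiplicity) to 12, matching trace L = Σdeg = 2·6 = 12.)
Laplacian eigenvalues (increasing order): [0.0, 1.382, 2.382, 3.618, 4.618]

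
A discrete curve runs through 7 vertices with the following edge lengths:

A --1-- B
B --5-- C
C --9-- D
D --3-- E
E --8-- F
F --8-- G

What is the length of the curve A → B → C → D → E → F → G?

Arc length = 1 + 5 + 9 + 3 + 8 + 8 = 34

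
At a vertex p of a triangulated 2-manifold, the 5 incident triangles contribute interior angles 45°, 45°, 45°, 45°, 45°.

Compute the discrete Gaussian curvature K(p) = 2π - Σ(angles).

Sum of angles = 225°. K = 360° - 225° = 135°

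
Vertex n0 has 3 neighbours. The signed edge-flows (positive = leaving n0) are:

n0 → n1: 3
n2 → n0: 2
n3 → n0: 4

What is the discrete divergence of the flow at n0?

Divergence = sum of outgoing flows = 3 + (-2) + (-4) = -3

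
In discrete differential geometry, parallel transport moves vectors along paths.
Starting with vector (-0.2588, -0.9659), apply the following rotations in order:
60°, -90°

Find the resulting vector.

Total rotation: 60° + (-90°) = -30°. Final vector: (-0.7071, -0.7071)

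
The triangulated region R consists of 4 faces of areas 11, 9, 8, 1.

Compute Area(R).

11 + 9 + 8 + 1 = 29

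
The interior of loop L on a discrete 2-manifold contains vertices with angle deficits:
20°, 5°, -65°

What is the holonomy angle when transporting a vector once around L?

Holonomy = total enclosed curvature = 20° + 5° + (-65°) = -40°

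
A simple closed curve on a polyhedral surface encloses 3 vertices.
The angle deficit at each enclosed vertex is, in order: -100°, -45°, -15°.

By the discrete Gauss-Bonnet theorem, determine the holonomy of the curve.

Holonomy = total enclosed curvature = (-100°) + (-45°) + (-15°) = -160°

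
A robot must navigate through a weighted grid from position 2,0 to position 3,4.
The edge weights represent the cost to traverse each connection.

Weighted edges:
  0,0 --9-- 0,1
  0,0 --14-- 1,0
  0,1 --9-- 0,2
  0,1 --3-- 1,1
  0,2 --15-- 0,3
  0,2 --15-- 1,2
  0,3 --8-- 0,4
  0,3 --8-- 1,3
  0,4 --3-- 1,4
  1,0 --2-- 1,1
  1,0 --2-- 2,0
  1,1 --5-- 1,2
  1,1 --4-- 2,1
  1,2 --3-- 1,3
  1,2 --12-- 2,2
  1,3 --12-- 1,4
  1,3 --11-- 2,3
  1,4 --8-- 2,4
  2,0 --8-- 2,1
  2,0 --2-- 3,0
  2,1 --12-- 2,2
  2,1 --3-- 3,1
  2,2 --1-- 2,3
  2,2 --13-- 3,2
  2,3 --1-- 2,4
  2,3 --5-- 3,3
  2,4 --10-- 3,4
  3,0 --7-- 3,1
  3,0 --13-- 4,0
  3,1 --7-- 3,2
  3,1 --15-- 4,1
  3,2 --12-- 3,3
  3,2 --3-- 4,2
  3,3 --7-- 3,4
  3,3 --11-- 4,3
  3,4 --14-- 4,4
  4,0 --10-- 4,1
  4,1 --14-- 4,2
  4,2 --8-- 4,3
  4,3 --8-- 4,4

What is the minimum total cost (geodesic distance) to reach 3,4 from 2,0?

Shortest path: 2,0 → 2,1 → 2,2 → 2,3 → 2,4 → 3,4, total weight = 32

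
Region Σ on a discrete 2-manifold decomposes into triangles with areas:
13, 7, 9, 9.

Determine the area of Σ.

13 + 7 + 9 + 9 = 38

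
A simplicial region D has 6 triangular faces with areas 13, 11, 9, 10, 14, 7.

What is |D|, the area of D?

13 + 11 + 9 + 10 + 14 + 7 = 64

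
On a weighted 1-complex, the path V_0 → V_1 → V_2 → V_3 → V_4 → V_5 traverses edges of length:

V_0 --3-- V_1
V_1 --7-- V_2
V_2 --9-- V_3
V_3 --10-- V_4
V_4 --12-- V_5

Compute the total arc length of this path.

Arc length = 3 + 7 + 9 + 10 + 12 = 41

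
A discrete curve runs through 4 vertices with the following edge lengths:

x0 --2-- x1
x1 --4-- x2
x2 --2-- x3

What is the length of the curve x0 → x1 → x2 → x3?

Arc length = 2 + 4 + 2 = 8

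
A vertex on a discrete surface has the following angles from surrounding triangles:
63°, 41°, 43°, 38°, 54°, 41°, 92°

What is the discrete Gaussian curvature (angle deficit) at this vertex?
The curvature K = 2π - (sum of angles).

Sum of angles = 372°. K = 360° - 372° = -12° = -π/15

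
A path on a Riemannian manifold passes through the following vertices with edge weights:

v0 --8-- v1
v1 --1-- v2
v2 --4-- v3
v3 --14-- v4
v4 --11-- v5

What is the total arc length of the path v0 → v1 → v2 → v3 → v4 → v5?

Arc length = 8 + 1 + 4 + 14 + 11 = 38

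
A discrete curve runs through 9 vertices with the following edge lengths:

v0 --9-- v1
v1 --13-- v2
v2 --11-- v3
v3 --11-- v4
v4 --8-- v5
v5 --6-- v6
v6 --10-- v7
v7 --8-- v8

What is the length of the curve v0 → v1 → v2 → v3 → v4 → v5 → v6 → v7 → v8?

Arc length = 9 + 13 + 11 + 11 + 8 + 6 + 10 + 8 = 76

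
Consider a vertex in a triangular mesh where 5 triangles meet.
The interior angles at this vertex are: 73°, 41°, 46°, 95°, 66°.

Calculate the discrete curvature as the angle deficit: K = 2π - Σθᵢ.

Sum of angles = 321°. K = 360° - 321° = 39° = 13π/60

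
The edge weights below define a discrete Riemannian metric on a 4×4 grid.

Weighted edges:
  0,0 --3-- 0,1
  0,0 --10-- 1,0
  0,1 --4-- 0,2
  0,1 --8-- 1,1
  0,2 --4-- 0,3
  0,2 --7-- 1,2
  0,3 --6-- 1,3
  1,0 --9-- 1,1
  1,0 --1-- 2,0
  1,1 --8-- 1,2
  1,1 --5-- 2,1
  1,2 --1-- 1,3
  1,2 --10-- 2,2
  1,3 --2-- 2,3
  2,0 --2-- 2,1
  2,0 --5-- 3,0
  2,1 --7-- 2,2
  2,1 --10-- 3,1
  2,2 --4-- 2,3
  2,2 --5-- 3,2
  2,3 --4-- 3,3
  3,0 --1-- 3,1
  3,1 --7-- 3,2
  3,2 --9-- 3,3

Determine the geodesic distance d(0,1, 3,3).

Shortest path: 0,1 → 0,2 → 1,2 → 1,3 → 2,3 → 3,3, total weight = 18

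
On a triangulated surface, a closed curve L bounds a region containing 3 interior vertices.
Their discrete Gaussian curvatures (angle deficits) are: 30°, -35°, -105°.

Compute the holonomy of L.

Holonomy = total enclosed curvature = 30° + (-35°) + (-105°) = -110°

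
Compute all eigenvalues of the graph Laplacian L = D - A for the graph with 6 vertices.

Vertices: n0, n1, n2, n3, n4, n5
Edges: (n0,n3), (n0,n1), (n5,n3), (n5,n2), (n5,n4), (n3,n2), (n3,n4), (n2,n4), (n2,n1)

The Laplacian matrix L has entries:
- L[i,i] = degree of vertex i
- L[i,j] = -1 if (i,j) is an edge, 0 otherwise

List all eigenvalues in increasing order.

Degrees: deg(n0) = 2, deg(n1) = 2, deg(n2) = 4, deg(n3) = 4, deg(n4) = 3, deg(n5) = 3.
L = D − A with rows/columns ordered (n0, n1, n2, n3, n4, n5):
  [ 2, -1,  0, -1,  0,  0]
  [-1,  2, -1,  0,  0,  0]
  [ 0, -1,  4, -1, -1, -1]
  [-1,  0, -1,  4, -1, -1]
  [ 0,  0, -1, -1,  3, -1]
  [ 0,  0, -1, -1, -1,  3]
Characteristic polynomial: det(λI − L) = λ(λ² − 6λ + 6)(λ² − 8λ + 14)(λ − 4).
Roots: λ = 0; (λ² − 6λ + 6) = 0 ⇒ λ = 3 ± √3 ≈ 1.2679, 4.7321; (λ² − 8λ + 14) = 0 ⇒ λ = 4 ± √2 ≈ 2.5858, 5.4142; (λ − 4) = 0 ⇒ λ = 4.
(Check: the roots sum (with multiplicity) to 18, matching trace L = Σdeg = 2·9 = 18.)
Laplacian eigenvalues (increasing order): [0.0, 1.2679, 2.5858, 4.0, 4.7321, 5.4142]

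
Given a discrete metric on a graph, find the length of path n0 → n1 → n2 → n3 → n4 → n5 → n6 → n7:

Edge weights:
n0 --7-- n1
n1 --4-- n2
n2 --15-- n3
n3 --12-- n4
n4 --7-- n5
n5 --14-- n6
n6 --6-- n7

Arc length = 7 + 4 + 15 + 12 + 7 + 14 + 6 = 65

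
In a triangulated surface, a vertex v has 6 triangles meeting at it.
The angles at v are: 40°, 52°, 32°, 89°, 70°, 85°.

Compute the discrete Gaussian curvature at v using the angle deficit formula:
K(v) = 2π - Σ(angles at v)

Sum of angles = 368°. K = 360° - 368° = -8° = -2π/45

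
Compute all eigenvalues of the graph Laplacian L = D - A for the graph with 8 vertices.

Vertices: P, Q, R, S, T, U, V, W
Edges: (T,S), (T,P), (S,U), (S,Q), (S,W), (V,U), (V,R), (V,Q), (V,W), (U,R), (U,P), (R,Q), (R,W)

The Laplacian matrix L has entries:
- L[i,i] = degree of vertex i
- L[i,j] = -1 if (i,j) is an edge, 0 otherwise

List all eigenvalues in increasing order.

Degrees: deg(P) = 2, deg(Q) = 3, deg(R) = 4, deg(S) = 4, deg(T) = 2, deg(U) = 4, deg(V) = 4, deg(W) = 3.
L = D − A with rows/columns ordered (P, Q, R, S, T, U, V, W):
  [ 2,  0,  0,  0, -1, -1,  0,  0]
  [ 0,  3, -1, -1,  0,  0, -1,  0]
  [ 0, -1,  4,  0,  0, -1, -1, -1]
  [ 0, -1,  0,  4, -1, -1,  0, -1]
  [-1,  0,  0, -1,  2,  0,  0,  0]
  [-1,  0, -1, -1,  0,  4, -1,  0]
  [ 0, -1, -1,  0,  0, -1,  4, -1]
  [ 0,  0, -1, -1,  0,  0, -1,  3]
Characteristic polynomial: det(λI − L) = λ(λ − 1)(λ² − 9λ + 16)(λ − 3)(λ − 4)²(λ − 5).
Roots: λ = 0; (λ − 1) = 0 ⇒ λ = 1; (λ² − 9λ + 16) = 0 ⇒ λ = (9 ± √17)/2 ≈ 2.4384, 6.5616; (λ − 3) = 0 ⇒ λ = 3; (λ − 4) = 0 ⇒ λ = 4 (multiplicity 2); (λ − 5) = 0 ⇒ λ = 5.
(Check: the roots sum (with multiplicity) to 26, matching trace L = Σdeg = 2·13 = 26.)
Laplacian eigenvalues (increasing order): [0.0, 1.0, 2.4384, 3.0, 4.0, 4.0, 5.0, 6.5616]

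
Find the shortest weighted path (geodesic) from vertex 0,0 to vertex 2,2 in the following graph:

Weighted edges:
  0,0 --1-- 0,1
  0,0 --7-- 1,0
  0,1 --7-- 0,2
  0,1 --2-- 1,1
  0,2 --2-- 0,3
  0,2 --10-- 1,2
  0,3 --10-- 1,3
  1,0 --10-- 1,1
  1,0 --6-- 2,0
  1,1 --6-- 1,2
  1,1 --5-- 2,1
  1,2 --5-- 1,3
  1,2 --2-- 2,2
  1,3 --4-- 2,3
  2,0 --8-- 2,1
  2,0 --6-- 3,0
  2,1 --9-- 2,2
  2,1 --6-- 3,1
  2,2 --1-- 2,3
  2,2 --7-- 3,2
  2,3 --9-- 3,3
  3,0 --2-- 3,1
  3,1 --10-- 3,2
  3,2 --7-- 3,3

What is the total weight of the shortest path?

Shortest path: 0,0 → 0,1 → 1,1 → 1,2 → 2,2, total weight = 11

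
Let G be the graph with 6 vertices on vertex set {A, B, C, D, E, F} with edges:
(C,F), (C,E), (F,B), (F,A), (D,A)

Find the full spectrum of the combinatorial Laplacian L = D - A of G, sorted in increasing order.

Degrees: deg(A) = 2, deg(B) = 1, deg(C) = 2, deg(D) = 1, deg(E) = 1, deg(F) = 3.
L = D − A with rows/columns ordered (A, B, C, D, E, F):
  [ 2,  0,  0, -1,  0, -1]
  [ 0,  1,  0,  0,  0, -1]
  [ 0,  0,  2,  0, -1, -1]
  [-1,  0,  0,  1,  0,  0]
  [ 0,  0, -1,  0,  1,  0]
  [-1, -1, -1,  0,  0,  3]
Characteristic polynomial: det(λI − L) = λ(λ² − 3λ + 1)(λ² − 5λ + 3)(λ − 2).
Roots: λ = 0; (λ² − 3λ + 1) = 0 ⇒ λ = (3 ± √5)/2 ≈ 0.382, 2.618; (λ² − 5λ + 3) = 0 ⇒ λ = (5 ± √13)/2 ≈ 0.6972, 4.3028; (λ − 2) = 0 ⇒ λ = 2.
(Check: the roots sum (with multiplicity) to 10, matching trace L = Σdeg = 2·5 = 10.)
Laplacian eigenvalues (increasing order): [0.0, 0.382, 0.6972, 2.0, 2.618, 4.3028]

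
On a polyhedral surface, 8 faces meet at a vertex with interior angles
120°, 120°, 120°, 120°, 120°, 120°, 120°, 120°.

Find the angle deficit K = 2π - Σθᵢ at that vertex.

Sum of angles = 960°. K = 360° - 960° = -600°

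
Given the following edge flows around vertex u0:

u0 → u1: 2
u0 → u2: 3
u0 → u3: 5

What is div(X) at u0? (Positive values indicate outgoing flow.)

Divergence = sum of outgoing flows = 2 + 3 + 5 = 10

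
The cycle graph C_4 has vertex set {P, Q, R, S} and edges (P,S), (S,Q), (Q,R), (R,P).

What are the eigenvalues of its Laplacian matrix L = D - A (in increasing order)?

The cycle graph C_n has Laplacian eigenvalues λ_k = 2 − 2cos(2πk/n), k = 0, 1, …, n−1. Here n = 4:
k=0: 2 − 2cos(0) = 0.0; k=1: 2 − 2cos(π/2) = 2.0; k=2: 2 − 2cos(π) = 4.0; k=3: 2 − 2cos(3π/2) = 2.0.
Laplacian eigenvalues (increasing order): [0.0, 2.0, 2.0, 4.0]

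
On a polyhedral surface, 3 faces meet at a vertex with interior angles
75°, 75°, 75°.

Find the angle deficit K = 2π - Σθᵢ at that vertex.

Sum of angles = 225°. K = 360° - 225° = 135° = 3π/4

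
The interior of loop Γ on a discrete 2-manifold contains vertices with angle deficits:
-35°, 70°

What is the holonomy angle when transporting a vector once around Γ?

Holonomy = total enclosed curvature = (-35°) + 70° = 35°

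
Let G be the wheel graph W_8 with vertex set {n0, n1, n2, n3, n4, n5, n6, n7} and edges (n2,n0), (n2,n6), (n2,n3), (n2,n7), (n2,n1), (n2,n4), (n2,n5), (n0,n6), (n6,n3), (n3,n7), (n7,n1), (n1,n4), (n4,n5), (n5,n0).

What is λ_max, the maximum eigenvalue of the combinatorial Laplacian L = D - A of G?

The wheel W_8 is the join K_1 ∨ C_7 (a hub joined to every vertex of a cycle of length 7). For a join G ∨ H (G on p vertices, H on q vertices) the Laplacian spectrum is 0, p+q, the eigenvalues of L(G) other than one 0 each shifted by +q, and the eigenvalues of L(H) other than one 0 each shifted by +p. With G = K_1 (p = 1, nothing left after dropping its 0) and H = C_7 (q = 7, eigenvalues 2 − 2cos(2πk/7), k = 0, …, 6; drop k = 0), the spectrum of W_8 is 0, 8, and 1 + (2 − 2cos(2πk/7)) = 3 − 2cos(2πk/7) for k = 1, …, 6:
k=1: 3 − 2cos(2π/7) = 1.753; k=2: 3 − 2cos(4π/7) = 3.445; k=3: 3 − 2cos(6π/7) = 4.8019; k=4: 3 − 2cos(8π/7) = 4.8019; k=5: 3 − 2cos(10π/7) = 3.445; k=6: 3 − 2cos(12π/7) = 1.753.
Laplacian eigenvalues: [0.0, 1.753, 1.753, 3.445, 3.445, 4.8019, 4.8019, 8.0]. Largest eigenvalue (spectral radius) = 8.0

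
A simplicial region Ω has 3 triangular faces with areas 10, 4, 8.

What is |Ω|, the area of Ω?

10 + 4 + 8 = 22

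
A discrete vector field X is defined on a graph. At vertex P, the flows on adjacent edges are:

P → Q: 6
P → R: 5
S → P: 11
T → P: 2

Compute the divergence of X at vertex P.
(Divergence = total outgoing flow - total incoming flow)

Divergence = sum of outgoing flows = 6 + 5 + (-11) + (-2) = -2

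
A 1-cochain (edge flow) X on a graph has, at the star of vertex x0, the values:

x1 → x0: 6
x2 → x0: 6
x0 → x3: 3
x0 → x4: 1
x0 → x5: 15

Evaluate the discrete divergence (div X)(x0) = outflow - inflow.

Divergence = sum of outgoing flows = (-6) + (-6) + 3 + 1 + 15 = 7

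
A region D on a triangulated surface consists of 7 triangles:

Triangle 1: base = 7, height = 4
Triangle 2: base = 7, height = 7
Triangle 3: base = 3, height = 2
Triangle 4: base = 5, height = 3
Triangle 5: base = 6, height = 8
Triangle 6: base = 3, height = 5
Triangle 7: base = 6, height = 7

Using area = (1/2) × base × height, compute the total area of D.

(1/2)×7×4 + (1/2)×7×7 + (1/2)×3×2 + (1/2)×5×3 + (1/2)×6×8 + (1/2)×3×5 + (1/2)×6×7 = 101.5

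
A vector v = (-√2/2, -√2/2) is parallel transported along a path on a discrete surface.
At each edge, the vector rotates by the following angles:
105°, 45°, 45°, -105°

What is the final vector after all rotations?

Total rotation: 105° + 45° + 45° + (-105°) = 90°. Final vector: (0.7071, -0.7071)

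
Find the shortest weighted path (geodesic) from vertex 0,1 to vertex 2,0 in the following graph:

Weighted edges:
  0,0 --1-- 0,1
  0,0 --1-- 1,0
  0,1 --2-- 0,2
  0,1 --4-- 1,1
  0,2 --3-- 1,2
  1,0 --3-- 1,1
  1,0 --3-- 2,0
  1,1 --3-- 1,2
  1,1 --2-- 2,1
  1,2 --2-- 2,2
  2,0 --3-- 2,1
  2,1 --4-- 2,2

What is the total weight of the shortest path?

Shortest path: 0,1 → 0,0 → 1,0 → 2,0, total weight = 5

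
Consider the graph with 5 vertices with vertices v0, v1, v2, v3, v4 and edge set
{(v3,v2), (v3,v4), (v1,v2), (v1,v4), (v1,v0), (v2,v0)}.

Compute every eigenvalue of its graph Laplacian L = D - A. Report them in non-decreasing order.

Degrees: deg(v0) = 2, deg(v1) = 3, deg(v2) = 3, deg(v3) = 2, deg(v4) = 2.
L = D − A with rows/columns ordered (v0, v1, v2, v3, v4):
  [ 2, -1, -1,  0,  0]
  [-1,  3, -1,  0, -1]
  [-1, -1,  3, -1,  0]
  [ 0,  0, -1,  2, -1]
  [ 0, -1,  0, -1,  2]
Characteristic polynomial: det(λI − L) = λ(λ² − 5λ + 5)(λ² − 7λ + 11).
Roots: λ = 0; (λ² − 5λ + 5) = 0 ⇒ λ = (5 ± √5)/2 ≈ 1.382, 3.618; (λ² − 7λ + 11) = 0 ⇒ λ = (7 ± √5)/2 ≈ 2.382, 4.618.
(Check: the roots sum (with multiplicity) to 12, matching trace L = Σdeg = 2·6 = 12.)
Laplacian eigenvalues (increasing order): [0.0, 1.382, 2.382, 3.618, 4.618]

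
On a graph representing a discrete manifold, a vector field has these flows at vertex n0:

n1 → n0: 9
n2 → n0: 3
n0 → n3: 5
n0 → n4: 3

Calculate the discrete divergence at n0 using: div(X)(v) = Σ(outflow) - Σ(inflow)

Divergence = sum of outgoing flows = (-9) + (-3) + 5 + 3 = -4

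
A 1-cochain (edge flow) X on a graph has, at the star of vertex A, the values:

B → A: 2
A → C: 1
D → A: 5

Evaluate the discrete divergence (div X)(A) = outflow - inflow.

Divergence = sum of outgoing flows = (-2) + 1 + (-5) = -6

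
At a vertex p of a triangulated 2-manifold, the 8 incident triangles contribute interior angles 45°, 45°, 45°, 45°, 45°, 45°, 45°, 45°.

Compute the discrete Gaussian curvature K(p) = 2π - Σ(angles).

Sum of angles = 360°. K = 360° - 360° = 0°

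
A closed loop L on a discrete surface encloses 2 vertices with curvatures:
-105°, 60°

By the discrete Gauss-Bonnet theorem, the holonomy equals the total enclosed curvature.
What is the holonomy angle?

Holonomy = total enclosed curvature = (-105°) + 60° = -45°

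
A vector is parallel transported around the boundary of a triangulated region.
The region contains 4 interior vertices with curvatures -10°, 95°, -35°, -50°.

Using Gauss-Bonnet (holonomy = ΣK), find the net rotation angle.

Holonomy = total enclosed curvature = (-10°) + 95° + (-35°) + (-50°) = 0°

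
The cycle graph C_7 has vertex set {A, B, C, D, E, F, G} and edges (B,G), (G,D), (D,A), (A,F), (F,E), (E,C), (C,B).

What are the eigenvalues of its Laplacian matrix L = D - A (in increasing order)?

The cycle graph C_n has Laplacian eigenvalues λ_k = 2 − 2cos(2πk/n), k = 0, 1, …, n−1. Here n = 7:
k=0: 2 − 2cos(0) = 0.0; k=1: 2 − 2cos(2π/7) = 0.753; k=2: 2 − 2cos(4π/7) = 2.445; k=3: 2 − 2cos(6π/7) = 3.8019; k=4: 2 − 2cos(8π/7) = 3.8019; k=5: 2 − 2cos(10π/7) = 2.445; k=6: 2 − 2cos(12π/7) = 0.753.
Laplacian eigenvalues (increasing order): [0.0, 0.753, 0.753, 2.445, 2.445, 3.8019, 3.8019]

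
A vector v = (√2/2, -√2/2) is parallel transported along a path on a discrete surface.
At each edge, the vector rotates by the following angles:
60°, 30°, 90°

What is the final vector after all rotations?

Total rotation: 60° + 30° + 90° = 180°. Final vector: (-0.7071, 0.7071)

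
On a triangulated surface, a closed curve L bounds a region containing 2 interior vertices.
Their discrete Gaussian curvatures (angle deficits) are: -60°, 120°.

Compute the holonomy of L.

Holonomy = total enclosed curvature = (-60°) + 120° = 60°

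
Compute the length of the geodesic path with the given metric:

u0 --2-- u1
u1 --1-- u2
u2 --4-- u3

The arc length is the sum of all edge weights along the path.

Arc length = 2 + 1 + 4 = 7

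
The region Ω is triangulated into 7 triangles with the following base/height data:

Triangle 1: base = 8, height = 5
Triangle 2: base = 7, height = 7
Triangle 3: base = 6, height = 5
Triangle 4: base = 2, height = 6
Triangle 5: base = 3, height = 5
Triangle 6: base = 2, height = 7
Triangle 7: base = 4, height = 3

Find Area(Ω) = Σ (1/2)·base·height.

(1/2)×8×5 + (1/2)×7×7 + (1/2)×6×5 + (1/2)×2×6 + (1/2)×3×5 + (1/2)×2×7 + (1/2)×4×3 = 86.0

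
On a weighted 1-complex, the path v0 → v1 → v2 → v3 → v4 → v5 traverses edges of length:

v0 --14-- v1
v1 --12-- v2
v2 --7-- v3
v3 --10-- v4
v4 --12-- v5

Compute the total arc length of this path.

Arc length = 14 + 12 + 7 + 10 + 12 = 55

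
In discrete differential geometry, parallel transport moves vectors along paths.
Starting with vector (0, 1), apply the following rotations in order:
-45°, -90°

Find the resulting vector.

Total rotation: (-45°) + (-90°) = -135°. Final vector: (0.7071, -0.7071)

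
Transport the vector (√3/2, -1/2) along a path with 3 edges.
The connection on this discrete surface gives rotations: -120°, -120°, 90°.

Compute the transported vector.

Total rotation: (-120°) + (-120°) + 90° = -150°. Final vector: (-1, 0)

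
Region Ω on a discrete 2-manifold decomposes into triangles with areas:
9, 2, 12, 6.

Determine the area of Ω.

9 + 2 + 12 + 6 = 29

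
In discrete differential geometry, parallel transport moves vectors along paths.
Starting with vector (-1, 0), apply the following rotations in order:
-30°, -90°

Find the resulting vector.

Total rotation: (-30°) + (-90°) = -120°. Final vector: (0.5000, 0.8660)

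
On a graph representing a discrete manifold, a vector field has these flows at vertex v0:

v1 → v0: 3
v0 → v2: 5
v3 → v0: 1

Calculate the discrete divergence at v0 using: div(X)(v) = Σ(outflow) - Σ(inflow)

Divergence = sum of outgoing flows = (-3) + 5 + (-1) = 1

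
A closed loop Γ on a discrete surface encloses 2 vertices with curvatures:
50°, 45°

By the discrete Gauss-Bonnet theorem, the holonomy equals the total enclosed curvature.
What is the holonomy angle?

Holonomy = total enclosed curvature = 50° + 45° = 95°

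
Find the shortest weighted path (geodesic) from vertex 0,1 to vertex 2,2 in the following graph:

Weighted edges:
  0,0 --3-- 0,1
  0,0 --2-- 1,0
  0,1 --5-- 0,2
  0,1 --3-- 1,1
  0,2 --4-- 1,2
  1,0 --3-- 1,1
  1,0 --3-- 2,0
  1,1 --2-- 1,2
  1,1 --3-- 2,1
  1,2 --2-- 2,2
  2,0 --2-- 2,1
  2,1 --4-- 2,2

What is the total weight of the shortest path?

Shortest path: 0,1 → 1,1 → 1,2 → 2,2, total weight = 7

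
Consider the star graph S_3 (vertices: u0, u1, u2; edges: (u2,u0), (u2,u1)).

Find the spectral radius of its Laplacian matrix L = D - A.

The star S_3 is the complete bipartite graph K_{1,2} (one hub of degree 2, 2 leaves of degree 1). The Laplacian spectrum of K_{p,q} is 0, p (multiplicity q−1), q (multiplicity p−1), p+q. With p = 1, q = 2: 0 once, 1 with multiplicity 1, and 3 once. (Check: trace L = sum of degrees = 4 = 1·1 + 3.)
Laplacian eigenvalues: [0.0, 1.0, 3.0]. Largest eigenvalue (spectral radius) = 3.0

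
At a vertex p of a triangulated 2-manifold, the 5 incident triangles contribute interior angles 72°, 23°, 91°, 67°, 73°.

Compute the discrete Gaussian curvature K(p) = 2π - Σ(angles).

Sum of angles = 326°. K = 360° - 326° = 34° = 17π/90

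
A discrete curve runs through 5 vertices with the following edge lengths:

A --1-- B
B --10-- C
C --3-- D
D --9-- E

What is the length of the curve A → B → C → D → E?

Arc length = 1 + 10 + 3 + 9 = 23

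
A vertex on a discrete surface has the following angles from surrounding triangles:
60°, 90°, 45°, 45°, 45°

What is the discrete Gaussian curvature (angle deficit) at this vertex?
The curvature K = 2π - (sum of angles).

Sum of angles = 285°. K = 360° - 285° = 75° = 5π/12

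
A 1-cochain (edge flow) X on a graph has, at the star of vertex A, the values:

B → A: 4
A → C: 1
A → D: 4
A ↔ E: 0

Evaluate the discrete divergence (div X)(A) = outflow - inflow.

Divergence = sum of outgoing flows = (-4) + 1 + 4 + 0 = 1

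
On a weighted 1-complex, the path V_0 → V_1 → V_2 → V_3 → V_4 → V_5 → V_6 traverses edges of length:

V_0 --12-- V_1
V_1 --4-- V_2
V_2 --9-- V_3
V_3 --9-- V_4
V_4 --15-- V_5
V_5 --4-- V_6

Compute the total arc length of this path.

Arc length = 12 + 4 + 9 + 9 + 15 + 4 = 53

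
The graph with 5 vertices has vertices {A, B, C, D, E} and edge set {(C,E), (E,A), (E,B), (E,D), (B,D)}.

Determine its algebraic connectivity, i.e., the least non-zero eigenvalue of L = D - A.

Degrees: deg(A) = 1, deg(B) = 2, deg(C) = 1, deg(D) = 2, deg(E) = 4.
L = D − A with rows/columns ordered (A, B, C, D, E):
  [ 1,  0,  0,  0, -1]
  [ 0,  2,  0, -1, -1]
  [ 0,  0,  1,  0, -1]
  [ 0, -1,  0,  2, -1]
  [-1, -1, -1, -1,  4]
Characteristic polynomial: det(λI − L) = λ(λ − 1)²(λ − 3)(λ − 5).
Roots: λ = 0; (λ − 1) = 0 ⇒ λ = 1 (multiplicity 2); (λ − 3) = 0 ⇒ λ = 3; (λ − 5) = 0 ⇒ λ = 5.
(Check: the roots sum (with multiplicity) to 10, matching trace L = Σdeg = 2·5 = 10.)
Laplacian eigenvalues: [0.0, 1.0, 1.0, 3.0, 5.0]. Algebraic connectivity (smallest non-zero eigenvalue) = 1.0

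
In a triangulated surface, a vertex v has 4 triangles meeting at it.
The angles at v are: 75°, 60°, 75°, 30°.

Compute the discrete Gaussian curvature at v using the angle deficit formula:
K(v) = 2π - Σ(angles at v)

Sum of angles = 240°. K = 360° - 240° = 120° = 2π/3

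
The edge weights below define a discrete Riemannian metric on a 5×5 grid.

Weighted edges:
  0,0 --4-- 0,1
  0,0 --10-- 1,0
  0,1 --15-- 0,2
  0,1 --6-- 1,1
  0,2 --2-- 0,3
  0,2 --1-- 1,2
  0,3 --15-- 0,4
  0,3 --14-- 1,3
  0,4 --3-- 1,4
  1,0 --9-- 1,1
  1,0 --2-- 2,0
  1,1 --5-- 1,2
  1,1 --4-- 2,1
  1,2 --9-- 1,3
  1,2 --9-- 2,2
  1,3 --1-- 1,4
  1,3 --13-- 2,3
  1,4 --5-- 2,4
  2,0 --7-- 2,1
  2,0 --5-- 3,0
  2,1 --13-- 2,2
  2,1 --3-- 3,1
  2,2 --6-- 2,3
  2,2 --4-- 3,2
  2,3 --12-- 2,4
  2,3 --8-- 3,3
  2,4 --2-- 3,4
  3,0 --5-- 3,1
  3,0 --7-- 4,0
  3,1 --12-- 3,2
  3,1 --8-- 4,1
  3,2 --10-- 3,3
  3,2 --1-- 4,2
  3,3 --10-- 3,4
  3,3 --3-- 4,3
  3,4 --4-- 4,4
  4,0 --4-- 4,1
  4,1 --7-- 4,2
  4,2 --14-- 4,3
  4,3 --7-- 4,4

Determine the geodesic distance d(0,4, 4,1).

Shortest path: 0,4 → 1,4 → 1,3 → 1,2 → 1,1 → 2,1 → 3,1 → 4,1, total weight = 33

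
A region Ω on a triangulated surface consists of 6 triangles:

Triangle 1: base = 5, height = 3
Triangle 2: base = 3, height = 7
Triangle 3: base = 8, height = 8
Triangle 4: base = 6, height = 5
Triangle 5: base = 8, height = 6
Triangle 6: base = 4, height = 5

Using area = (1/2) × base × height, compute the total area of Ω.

(1/2)×5×3 + (1/2)×3×7 + (1/2)×8×8 + (1/2)×6×5 + (1/2)×8×6 + (1/2)×4×5 = 99.0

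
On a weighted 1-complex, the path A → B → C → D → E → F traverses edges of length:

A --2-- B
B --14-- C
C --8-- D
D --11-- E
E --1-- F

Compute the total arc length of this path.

Arc length = 2 + 14 + 8 + 11 + 1 = 36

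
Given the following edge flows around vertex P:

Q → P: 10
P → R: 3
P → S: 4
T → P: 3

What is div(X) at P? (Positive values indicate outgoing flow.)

Divergence = sum of outgoing flows = (-10) + 3 + 4 + (-3) = -6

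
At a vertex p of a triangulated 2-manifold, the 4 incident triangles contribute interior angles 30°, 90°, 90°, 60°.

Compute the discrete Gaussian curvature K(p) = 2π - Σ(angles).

Sum of angles = 270°. K = 360° - 270° = 90° = π/2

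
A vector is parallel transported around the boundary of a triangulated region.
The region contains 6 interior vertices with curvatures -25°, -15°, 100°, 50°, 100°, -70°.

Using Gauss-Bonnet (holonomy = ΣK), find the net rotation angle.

Holonomy = total enclosed curvature = (-25°) + (-15°) + 100° + 50° + 100° + (-70°) = 140°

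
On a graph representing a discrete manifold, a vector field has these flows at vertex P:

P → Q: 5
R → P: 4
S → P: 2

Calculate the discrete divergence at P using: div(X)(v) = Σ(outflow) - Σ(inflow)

Divergence = sum of outgoing flows = 5 + (-4) + (-2) = -1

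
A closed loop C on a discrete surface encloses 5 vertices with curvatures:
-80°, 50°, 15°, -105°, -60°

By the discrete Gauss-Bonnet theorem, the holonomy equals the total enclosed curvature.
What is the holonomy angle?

Holonomy = total enclosed curvature = (-80°) + 50° + 15° + (-105°) + (-60°) = -180°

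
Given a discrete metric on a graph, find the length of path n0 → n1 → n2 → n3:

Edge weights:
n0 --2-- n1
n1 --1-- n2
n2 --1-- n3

Arc length = 2 + 1 + 1 = 4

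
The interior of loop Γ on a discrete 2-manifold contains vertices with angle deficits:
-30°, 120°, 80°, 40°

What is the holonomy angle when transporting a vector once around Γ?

Holonomy = total enclosed curvature = (-30°) + 120° + 80° + 40° = 210°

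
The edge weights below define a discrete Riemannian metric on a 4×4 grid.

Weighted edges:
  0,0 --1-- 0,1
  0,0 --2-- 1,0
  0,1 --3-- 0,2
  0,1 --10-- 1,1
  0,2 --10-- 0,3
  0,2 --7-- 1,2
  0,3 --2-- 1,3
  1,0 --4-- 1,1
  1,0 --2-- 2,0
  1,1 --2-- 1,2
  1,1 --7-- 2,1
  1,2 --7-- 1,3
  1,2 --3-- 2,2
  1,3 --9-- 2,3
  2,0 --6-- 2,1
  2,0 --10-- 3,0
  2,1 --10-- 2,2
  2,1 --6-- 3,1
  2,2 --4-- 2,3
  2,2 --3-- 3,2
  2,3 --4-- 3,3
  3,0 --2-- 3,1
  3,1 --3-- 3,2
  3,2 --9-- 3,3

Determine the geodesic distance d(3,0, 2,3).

Shortest path: 3,0 → 3,1 → 3,2 → 2,2 → 2,3, total weight = 12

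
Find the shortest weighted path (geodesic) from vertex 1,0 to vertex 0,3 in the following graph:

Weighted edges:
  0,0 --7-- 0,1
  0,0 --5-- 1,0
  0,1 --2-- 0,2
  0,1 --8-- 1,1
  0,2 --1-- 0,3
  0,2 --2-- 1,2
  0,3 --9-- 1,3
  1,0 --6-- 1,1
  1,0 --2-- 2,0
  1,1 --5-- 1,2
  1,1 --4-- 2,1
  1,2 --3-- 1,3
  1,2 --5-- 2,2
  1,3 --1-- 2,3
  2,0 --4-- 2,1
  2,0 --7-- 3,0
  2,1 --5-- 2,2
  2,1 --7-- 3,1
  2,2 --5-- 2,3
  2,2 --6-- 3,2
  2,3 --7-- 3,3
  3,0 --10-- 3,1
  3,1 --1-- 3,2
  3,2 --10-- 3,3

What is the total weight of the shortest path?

Shortest path: 1,0 → 1,1 → 1,2 → 0,2 → 0,3, total weight = 14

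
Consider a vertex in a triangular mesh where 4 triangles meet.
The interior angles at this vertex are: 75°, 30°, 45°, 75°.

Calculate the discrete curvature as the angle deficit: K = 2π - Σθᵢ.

Sum of angles = 225°. K = 360° - 225° = 135° = 3π/4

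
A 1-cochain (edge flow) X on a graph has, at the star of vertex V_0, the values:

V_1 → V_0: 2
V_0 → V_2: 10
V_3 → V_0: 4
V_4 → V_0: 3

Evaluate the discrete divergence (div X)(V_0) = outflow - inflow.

Divergence = sum of outgoing flows = (-2) + 10 + (-4) + (-3) = 1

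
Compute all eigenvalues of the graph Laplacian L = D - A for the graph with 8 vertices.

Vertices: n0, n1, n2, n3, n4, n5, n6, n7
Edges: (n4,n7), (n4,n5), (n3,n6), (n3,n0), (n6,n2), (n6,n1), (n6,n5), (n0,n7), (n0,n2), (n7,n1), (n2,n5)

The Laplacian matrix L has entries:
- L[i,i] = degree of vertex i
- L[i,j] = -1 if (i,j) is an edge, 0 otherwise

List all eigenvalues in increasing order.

Degrees: deg(n0) = 3, deg(n1) = 2, deg(n2) = 3, deg(n3) = 2, deg(n4) = 2, deg(n5) = 3, deg(n6) = 4, deg(n7) = 3.
L = D − A with rows/columns ordered (n0, n1, n2, n3, n4, n5, n6, n7):
  [ 3,  0, -1, -1,  0,  0,  0, -1]
  [ 0,  2,  0,  0,  0,  0, -1, -1]
  [-1,  0,  3,  0,  0, -1, -1,  0]
  [-1,  0,  0,  2,  0,  0, -1,  0]
  [ 0,  0,  0,  0,  2, -1,  0, -1]
  [ 0,  0, -1,  0, -1,  3, -1,  0]
  [ 0, -1, -1, -1,  0, -1,  4,  0]
  [-1, -1,  0,  0, -1,  0,  0,  3]
Characteristic polynomial: det(λI − L) = λ(λ² − 6λ + 6)(λ² − 6λ + 7)(λ − 2)(λ² − 8λ + 14).
Roots: λ = 0; (λ² − 6λ + 6) = 0 ⇒ λ = 3 ± √3 ≈ 1.2679, 4.7321; (λ² − 6λ + 7) = 0 ⇒ λ = 3 ± √2 ≈ 1.5858, 4.4142; (λ − 2) = 0 ⇒ λ = 2; (λ² − 8λ + 14) = 0 ⇒ λ = 4 ± √2 ≈ 2.5858, 5.4142.
(Check: the roots sum (with multiplicity) to 22, matching trace L = Σdeg = 2·11 = 22.)
Laplacian eigenvalues (increasing order): [0.0, 1.2679, 1.5858, 2.0, 2.5858, 4.4142, 4.7321, 5.4142]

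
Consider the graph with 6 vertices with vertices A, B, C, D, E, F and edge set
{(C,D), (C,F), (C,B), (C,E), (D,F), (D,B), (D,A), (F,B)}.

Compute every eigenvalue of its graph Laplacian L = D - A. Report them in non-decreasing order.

Degrees: deg(A) = 1, deg(B) = 3, deg(C) = 4, deg(D) = 4, deg(E) = 1, deg(F) = 3.
L = D − A with rows/columns ordered (A, B, C, D, E, F):
  [ 1,  0,  0, -1,  0,  0]
  [ 0,  3, -1, -1,  0, -1]
  [ 0, -1,  4, -1, -1, -1]
  [-1, -1, -1,  4,  0, -1]
  [ 0,  0, -1,  0,  1,  0]
  [ 0, -1, -1, -1,  0,  3]
Characteristic polynomial: det(λI − L) = λ(λ² − 6λ + 4)(λ² − 6λ + 6)(λ − 4).
Roots: λ = 0; (λ² − 6λ + 4) = 0 ⇒ λ = 3 ± √5 ≈ 0.7639, 5.2361; (λ² − 6λ + 6) = 0 ⇒ λ = 3 ± √3 ≈ 1.2679, 4.7321; (λ − 4) = 0 ⇒ λ = 4.
(Check: the roots sum (with multiplicity) to 16, matching trace L = Σdeg = 2·8 = 16.)
Laplacian eigenvalues (increasing order): [0.0, 0.7639, 1.2679, 4.0, 4.7321, 5.2361]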